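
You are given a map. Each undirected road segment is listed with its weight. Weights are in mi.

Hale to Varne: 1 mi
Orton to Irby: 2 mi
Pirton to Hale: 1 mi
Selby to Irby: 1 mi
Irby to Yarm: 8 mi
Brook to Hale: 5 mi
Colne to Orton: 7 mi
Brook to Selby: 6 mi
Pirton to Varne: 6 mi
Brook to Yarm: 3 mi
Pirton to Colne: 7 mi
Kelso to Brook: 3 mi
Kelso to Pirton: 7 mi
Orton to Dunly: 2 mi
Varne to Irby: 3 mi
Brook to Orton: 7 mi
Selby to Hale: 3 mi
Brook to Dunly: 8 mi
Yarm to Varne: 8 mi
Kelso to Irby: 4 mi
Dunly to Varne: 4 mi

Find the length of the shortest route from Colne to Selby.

10 mi

Candidate routes:
Colne–Orton–Irby–Selby: 7+2+1 = 10
Colne–Orton–Irby–Varne–Hale–Selby: 7+2+3+1+3 = 16
Colne–Pirton–Hale–Varne–Irby–Selby: 7+1+1+3+1 = 13
Colne–Pirton–Hale–Selby: 7+1+3 = 11
Cheapest is Colne–Orton–Irby–Selby at 10 mi.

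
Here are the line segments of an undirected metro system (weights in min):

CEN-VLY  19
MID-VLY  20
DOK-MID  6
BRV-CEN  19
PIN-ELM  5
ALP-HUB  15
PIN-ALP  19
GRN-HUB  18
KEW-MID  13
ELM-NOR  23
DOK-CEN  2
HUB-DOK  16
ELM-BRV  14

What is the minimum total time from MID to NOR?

Running Dijkstra from MID:
MID: 0
DOK: 6  (via MID)
CEN: 8  (via DOK)
KEW: 13  (via MID)
VLY: 20  (via MID)
HUB: 22  (via DOK)
BRV: 27  (via CEN)
ALP: 37  (via HUB)
GRN: 40  (via HUB)
ELM: 41  (via BRV)
PIN: 46  (via ELM)
NOR: 64  (via ELM)
Shortest route: MID–DOK–CEN–BRV–ELM–NOR = 64 min.

64 min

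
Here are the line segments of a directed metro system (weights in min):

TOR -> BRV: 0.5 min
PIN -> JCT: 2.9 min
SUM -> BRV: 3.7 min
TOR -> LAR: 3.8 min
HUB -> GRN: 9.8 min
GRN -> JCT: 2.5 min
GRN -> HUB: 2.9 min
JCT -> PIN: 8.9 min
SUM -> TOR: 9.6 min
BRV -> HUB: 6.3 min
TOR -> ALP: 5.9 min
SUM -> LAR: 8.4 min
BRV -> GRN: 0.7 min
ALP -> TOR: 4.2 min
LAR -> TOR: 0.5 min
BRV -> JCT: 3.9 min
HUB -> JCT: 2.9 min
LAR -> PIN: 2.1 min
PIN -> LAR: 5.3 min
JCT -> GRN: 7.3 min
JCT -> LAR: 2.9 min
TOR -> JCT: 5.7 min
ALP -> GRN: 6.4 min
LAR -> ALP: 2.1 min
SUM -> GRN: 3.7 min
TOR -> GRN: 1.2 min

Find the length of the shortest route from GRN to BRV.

Compare a few routes:
GRN–JCT–LAR–ALP–TOR–BRV: 2.5+2.9+2.1+4.2+0.5 = 12.2
GRN–JCT–LAR–TOR–BRV: 2.5+2.9+0.5+0.5 = 6.4
GRN–HUB–JCT–LAR–TOR–BRV: 2.9+2.9+2.9+0.5+0.5 = 9.7
The minimum is 6.4 min via GRN–JCT–LAR–TOR–BRV.

6.4 min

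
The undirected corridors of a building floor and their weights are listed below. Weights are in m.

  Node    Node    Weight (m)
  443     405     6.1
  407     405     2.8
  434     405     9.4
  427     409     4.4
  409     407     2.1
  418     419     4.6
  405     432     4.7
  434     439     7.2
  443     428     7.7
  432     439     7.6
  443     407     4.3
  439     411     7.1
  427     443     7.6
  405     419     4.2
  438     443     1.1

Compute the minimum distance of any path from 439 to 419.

Enumerating some paths:
439–432–405–419: 7.6+4.7+4.2 = 16.5
439–434–405–419: 7.2+9.4+4.2 = 20.8
The minimum is 16.5 m via 439–432–405–419.

16.5 m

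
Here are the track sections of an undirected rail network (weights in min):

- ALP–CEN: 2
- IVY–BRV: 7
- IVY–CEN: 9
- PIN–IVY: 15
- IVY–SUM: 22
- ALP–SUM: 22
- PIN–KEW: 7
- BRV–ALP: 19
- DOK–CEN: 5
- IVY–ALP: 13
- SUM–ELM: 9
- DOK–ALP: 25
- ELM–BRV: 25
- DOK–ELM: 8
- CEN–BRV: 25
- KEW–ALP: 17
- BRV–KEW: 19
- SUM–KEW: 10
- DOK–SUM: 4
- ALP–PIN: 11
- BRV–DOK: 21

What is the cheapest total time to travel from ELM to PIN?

Compare a few routes:
ELM - DOK - SUM - KEW - PIN: 8+4+10+7 = 29
ELM - DOK - CEN - ALP - PIN: 8+5+2+11 = 26
ELM - DOK - CEN - IVY - PIN: 8+5+9+15 = 37
ELM - SUM - DOK - CEN - ALP - PIN: 9+4+5+2+11 = 31
The minimum is 26 min via ELM - DOK - CEN - ALP - PIN.

26 min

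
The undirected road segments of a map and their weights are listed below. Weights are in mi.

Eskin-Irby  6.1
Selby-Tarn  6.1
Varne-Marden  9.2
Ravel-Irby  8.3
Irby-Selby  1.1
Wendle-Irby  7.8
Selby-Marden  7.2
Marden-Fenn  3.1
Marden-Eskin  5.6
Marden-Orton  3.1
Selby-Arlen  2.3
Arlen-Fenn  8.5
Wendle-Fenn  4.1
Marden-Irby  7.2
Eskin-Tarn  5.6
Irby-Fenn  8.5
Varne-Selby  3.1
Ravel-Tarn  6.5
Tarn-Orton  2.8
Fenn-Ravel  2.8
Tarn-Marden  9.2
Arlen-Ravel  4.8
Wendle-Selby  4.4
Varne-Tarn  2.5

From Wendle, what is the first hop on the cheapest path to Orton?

Fenn

Candidate routes:
Wendle–Selby–Tarn–Orton: 4.4+6.1+2.8 = 13.3
Wendle–Selby–Varne–Tarn–Orton: 4.4+3.1+2.5+2.8 = 12.8
Wendle–Selby–Marden–Orton: 4.4+7.2+3.1 = 14.7
Wendle–Fenn–Marden–Orton: 4.1+3.1+3.1 = 10.3
Cheapest is Wendle–Fenn–Marden–Orton at 10.3 mi.
So from Wendle the first move is to Fenn.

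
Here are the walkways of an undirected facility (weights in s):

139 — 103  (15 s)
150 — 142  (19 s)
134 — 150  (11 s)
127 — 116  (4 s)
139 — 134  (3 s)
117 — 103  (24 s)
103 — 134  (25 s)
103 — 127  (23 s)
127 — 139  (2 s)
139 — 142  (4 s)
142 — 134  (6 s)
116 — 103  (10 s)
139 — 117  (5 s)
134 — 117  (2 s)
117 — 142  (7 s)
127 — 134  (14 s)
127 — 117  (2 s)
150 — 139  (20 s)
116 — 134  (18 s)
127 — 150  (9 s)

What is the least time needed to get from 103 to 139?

Enumerating some paths:
103 - 139: 15 = 15
103 - 116 - 127 - 139: 10+4+2 = 16
103 - 116 - 127 - 117 - 139: 10+4+2+5 = 21
Cheapest is 103 - 139 at 15 s.

15 s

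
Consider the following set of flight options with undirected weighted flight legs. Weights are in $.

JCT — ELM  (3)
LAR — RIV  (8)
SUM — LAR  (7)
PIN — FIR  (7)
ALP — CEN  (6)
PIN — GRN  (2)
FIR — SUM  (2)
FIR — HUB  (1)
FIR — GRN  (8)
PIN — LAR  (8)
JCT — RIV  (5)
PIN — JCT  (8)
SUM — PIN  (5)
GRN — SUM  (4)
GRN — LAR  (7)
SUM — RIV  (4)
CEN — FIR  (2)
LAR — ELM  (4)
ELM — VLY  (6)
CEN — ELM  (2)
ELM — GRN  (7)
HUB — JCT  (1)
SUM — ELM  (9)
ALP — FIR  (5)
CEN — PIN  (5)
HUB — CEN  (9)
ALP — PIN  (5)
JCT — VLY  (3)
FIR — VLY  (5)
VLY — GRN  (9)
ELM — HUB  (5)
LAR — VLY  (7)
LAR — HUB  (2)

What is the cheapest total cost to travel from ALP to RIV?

$11

Shortest distances from ALP:
ALP: 0
FIR: 5  (via ALP)
PIN: 5  (via ALP)
CEN: 6  (via ALP)
HUB: 6  (via FIR)
GRN: 7  (via PIN)
SUM: 7  (via FIR)
JCT: 7  (via HUB)
LAR: 8  (via HUB)
ELM: 8  (via CEN)
VLY: 10  (via FIR)
RIV: 11  (via SUM)
Shortest route: ALP → FIR → SUM → RIV = $11.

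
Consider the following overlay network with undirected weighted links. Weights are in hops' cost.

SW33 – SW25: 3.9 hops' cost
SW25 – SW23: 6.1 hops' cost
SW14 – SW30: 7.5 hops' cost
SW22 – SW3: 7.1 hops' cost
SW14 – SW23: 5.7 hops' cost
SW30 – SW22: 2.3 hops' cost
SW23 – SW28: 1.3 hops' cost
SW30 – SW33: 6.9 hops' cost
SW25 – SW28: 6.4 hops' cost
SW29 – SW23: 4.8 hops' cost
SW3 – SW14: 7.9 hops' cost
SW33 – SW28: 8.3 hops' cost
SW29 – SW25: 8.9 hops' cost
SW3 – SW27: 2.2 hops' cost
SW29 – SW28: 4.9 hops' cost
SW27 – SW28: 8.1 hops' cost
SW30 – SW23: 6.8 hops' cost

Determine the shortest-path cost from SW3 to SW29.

Compare a few routes:
SW3 - SW27 - SW28 - SW23 - SW29: 2.2+8.1+1.3+4.8 = 16.4
SW3 - SW27 - SW28 - SW29: 2.2+8.1+4.9 = 15.2
Cheapest is SW3 - SW27 - SW28 - SW29 at 15.2 hops' cost.

15.2 hops' cost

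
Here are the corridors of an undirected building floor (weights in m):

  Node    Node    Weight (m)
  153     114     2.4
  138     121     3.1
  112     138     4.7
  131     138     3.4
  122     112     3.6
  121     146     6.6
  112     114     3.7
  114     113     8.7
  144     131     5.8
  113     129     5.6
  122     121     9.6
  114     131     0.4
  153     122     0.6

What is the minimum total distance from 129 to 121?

21.2 m

Running Dijkstra from 129:
129: 0
113: 5.6  (via 129)
114: 14.3  (via 113)
131: 14.7  (via 114)
153: 16.7  (via 114)
122: 17.3  (via 153)
112: 18  (via 114)
138: 18.1  (via 131)
144: 20.5  (via 131)
121: 21.2  (via 138)
Shortest route: 129–113–114–131–138–121 = 21.2 m.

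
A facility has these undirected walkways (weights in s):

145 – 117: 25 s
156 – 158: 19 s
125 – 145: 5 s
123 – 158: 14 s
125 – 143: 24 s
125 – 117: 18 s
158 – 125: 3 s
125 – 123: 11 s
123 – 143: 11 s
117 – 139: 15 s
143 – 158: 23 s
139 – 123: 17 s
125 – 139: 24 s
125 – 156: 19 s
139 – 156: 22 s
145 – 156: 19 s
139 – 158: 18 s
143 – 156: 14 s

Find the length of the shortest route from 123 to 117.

29 s

Running Dijkstra from 123:
123: 0
125: 11  (via 123)
143: 11  (via 123)
158: 14  (via 123)
145: 16  (via 125)
139: 17  (via 123)
156: 25  (via 143)
117: 29  (via 125)
Shortest route: 123 → 125 → 117 = 29 s.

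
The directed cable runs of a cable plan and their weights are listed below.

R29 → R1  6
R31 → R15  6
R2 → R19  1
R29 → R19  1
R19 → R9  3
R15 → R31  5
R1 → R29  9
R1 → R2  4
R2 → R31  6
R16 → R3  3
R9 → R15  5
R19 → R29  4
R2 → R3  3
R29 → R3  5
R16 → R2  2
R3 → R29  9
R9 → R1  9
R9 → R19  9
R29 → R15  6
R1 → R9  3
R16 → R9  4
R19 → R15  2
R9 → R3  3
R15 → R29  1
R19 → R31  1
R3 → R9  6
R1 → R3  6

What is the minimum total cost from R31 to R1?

13

Settle nodes by increasing distance from R31:
R31: 0
R15: 6  (via R31)
R29: 7  (via R15)
R19: 8  (via R29)
R9: 11  (via R19)
R3: 12  (via R29)
R1: 13  (via R29)
Shortest route: R31–R15–R29–R1 = 13.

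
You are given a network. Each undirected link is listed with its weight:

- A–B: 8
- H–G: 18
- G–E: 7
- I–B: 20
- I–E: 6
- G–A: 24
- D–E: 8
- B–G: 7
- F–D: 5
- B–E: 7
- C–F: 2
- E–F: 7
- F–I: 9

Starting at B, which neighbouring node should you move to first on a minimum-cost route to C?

Enumerating some paths:
B–E–F–C: 7+7+2 = 16
B–E–D–F–C: 7+8+5+2 = 22
B–E–I–F–C: 7+6+9+2 = 24
B–G–E–F–C: 7+7+7+2 = 23
The minimum is 16 via B–E–F–C.
So from B the first move is to E.

E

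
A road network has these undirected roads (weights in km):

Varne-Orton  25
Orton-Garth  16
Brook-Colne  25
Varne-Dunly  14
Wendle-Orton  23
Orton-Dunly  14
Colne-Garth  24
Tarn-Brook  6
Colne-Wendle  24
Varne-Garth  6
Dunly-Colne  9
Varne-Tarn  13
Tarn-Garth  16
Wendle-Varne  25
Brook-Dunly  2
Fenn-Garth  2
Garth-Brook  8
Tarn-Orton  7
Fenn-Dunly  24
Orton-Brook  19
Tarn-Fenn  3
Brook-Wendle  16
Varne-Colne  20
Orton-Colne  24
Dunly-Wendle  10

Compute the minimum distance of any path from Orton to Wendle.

23 km

Settle nodes by increasing distance from Orton:
Orton: 0
Tarn: 7  (via Orton)
Fenn: 10  (via Tarn)
Garth: 12  (via Fenn)
Brook: 13  (via Tarn)
Dunly: 14  (via Orton)
Varne: 18  (via Garth)
Wendle: 23  (via Orton)
Shortest route: Orton–Wendle = 23 km.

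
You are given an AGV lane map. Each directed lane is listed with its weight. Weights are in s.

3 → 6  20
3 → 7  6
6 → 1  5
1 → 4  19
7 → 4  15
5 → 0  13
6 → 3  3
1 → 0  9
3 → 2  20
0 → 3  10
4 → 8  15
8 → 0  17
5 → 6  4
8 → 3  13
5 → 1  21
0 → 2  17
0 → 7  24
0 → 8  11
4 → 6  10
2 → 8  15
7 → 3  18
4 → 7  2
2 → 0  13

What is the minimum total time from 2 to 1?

48 s

Enumerating some paths:
2–0–3–6–1: 13+10+20+5 = 48
2–0–3–7–4–6–1: 13+10+6+15+10+5 = 59
2–8–3–6–1: 15+13+20+5 = 53
Cheapest is 2–0–3–6–1 at 48 s.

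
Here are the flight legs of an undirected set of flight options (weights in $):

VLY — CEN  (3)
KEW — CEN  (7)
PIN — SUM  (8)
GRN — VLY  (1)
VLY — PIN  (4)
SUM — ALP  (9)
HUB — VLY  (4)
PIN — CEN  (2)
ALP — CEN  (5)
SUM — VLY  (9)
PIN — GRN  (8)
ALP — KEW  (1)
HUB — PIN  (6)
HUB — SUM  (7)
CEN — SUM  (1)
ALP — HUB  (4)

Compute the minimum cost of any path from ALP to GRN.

$9

Shortest distances from ALP:
ALP: 0
KEW: 1  (via ALP)
HUB: 4  (via ALP)
CEN: 5  (via ALP)
SUM: 6  (via CEN)
PIN: 7  (via CEN)
VLY: 8  (via HUB)
GRN: 9  (via VLY)
Shortest route: ALP → HUB → VLY → GRN = $9.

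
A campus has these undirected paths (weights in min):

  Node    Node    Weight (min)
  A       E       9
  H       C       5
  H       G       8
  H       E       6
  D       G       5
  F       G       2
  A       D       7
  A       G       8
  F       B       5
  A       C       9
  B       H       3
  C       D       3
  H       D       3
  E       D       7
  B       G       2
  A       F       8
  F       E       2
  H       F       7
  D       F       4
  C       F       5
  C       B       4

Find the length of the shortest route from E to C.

7 min

Running Dijkstra from E:
E: 0
F: 2  (via E)
G: 4  (via F)
B: 6  (via G)
D: 6  (via F)
H: 6  (via E)
C: 7  (via F)
Shortest route: E → F → C = 7 min.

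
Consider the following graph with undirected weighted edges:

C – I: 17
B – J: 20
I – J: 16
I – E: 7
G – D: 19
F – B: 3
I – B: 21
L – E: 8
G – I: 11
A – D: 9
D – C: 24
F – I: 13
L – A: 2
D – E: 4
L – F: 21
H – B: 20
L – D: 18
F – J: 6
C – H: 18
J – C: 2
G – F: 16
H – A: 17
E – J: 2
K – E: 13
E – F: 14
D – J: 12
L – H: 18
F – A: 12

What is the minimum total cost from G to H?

39

Candidate routes:
G → F → B → H: 16+3+20 = 39
G → I → E → J → C → H: 11+7+2+2+18 = 40
The minimum is 39 via G → F → B → H.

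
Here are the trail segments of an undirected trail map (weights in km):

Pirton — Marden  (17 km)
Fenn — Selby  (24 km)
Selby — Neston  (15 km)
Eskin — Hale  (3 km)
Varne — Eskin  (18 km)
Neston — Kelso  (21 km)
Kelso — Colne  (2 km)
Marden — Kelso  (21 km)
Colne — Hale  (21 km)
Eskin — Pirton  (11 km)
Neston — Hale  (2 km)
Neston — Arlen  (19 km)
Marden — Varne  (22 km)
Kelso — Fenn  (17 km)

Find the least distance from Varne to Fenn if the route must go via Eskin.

61 km

Best Varne to Eskin: Varne → Eskin costing 18
Best Eskin to Fenn: Eskin → Hale → Neston → Kelso → Fenn costing 43
Total via Eskin: 18 + 43 = 61 km.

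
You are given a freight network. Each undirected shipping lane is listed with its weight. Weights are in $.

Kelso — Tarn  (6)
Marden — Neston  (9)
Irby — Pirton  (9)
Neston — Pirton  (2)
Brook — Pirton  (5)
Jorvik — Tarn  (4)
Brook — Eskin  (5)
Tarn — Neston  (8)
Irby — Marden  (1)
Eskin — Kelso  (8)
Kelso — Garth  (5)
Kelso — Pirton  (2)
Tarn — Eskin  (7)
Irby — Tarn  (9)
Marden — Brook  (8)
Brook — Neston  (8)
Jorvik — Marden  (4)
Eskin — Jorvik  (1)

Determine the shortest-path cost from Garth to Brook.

Enumerating some paths:
Garth - Kelso - Pirton - Neston - Brook: 5+2+2+8 = 17
Garth - Kelso - Pirton - Brook: 5+2+5 = 12
The minimum is $12 via Garth - Kelso - Pirton - Brook.

$12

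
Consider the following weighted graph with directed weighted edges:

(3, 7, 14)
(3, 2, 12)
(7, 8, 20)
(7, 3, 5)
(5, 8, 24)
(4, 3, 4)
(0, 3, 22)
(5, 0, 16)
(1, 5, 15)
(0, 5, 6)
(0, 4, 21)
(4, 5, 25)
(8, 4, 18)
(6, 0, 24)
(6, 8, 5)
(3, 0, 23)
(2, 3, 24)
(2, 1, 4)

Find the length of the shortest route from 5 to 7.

52

Candidate routes:
5 → 0 → 4 → 3 → 7: 16+21+4+14 = 55
5 → 0 → 3 → 7: 16+22+14 = 52
The minimum is 52 via 5 → 0 → 3 → 7.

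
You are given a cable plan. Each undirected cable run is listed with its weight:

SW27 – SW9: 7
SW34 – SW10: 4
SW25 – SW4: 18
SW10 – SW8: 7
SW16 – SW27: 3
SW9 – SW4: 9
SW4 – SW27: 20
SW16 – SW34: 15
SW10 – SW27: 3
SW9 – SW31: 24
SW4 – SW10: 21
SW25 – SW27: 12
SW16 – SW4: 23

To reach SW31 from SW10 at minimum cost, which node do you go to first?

Compare a few routes:
SW10 - SW4 - SW9 - SW31: 21+9+24 = 54
SW10 - SW27 - SW9 - SW31: 3+7+24 = 34
SW10 - SW34 - SW16 - SW27 - SW9 - SW31: 4+15+3+7+24 = 53
The minimum is 34 via SW10 - SW27 - SW9 - SW31.
So from SW10 the first move is to SW27.

SW27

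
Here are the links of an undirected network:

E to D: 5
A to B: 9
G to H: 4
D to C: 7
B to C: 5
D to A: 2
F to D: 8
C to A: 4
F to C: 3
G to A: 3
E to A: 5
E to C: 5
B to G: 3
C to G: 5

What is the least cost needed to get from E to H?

Running Dijkstra from E:
E: 0
A: 5  (via E)
C: 5  (via E)
D: 5  (via E)
F: 8  (via C)
G: 8  (via A)
B: 10  (via C)
H: 12  (via G)
Shortest route: E–A–G–H = 12.

12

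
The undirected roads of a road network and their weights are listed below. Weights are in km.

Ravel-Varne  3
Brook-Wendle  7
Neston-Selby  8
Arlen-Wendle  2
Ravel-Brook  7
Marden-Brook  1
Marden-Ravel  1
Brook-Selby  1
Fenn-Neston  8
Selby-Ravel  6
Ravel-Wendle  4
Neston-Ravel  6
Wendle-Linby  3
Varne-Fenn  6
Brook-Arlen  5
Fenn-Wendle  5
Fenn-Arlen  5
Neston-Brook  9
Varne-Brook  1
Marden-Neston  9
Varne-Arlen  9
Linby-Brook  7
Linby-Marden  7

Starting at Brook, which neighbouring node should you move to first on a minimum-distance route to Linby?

Candidate routes:
Brook–Marden–Ravel–Wendle–Linby: 1+1+4+3 = 9
Brook–Linby: 7 = 7
Brook–Marden–Linby: 1+7 = 8
Cheapest is Brook–Linby at 7 km.
So from Brook the first move is to Linby.

Linby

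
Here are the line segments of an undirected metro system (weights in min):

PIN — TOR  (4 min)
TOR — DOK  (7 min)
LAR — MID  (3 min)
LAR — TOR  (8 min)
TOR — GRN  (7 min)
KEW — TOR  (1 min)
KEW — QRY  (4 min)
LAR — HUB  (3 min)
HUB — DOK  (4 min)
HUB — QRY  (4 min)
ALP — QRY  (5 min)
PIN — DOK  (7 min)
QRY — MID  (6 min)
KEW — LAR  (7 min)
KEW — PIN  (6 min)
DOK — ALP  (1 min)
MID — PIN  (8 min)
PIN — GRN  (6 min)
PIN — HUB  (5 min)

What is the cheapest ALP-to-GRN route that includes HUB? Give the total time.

16 min

Shortest ALP→HUB: ALP → DOK → HUB = 5
Shortest HUB→GRN: HUB → PIN → GRN = 11
Total via HUB: 5 + 11 = 16 min.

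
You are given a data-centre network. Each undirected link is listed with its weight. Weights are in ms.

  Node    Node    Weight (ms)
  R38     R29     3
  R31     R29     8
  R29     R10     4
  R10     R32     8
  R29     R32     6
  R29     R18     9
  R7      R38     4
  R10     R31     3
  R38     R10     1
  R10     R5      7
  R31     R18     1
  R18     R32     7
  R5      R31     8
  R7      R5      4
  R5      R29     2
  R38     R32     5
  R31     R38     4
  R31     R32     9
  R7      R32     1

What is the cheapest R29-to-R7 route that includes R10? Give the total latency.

9 ms

Best R29 to R10: R29–R10 costing 4
Shortest R10→R7: R10–R38–R7 = 5
Total via R10: 4 + 5 = 9 ms.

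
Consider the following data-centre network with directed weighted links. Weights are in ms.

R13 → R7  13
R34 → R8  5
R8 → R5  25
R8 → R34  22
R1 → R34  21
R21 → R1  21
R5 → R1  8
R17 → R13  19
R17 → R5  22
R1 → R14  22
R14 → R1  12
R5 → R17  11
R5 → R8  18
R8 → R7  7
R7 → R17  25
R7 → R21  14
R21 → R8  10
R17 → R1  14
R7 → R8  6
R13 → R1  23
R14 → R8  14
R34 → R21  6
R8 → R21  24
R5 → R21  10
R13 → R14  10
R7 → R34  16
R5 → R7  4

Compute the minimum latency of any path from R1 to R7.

Enumerating some paths:
R1 → R14 → R8 → R7: 22+14+7 = 43
R1 → R34 → R21 → R8 → R7: 21+6+10+7 = 44
R1 → R34 → R8 → R5 → R7: 21+5+25+4 = 55
R1 → R34 → R8 → R7: 21+5+7 = 33
The minimum is 33 ms via R1 → R34 → R8 → R7.

33 ms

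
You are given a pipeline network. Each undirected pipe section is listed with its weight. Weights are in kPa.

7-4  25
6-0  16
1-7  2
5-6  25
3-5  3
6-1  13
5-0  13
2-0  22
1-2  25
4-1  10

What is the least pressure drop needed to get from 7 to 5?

Shortest distances from 7:
7: 0
1: 2  (via 7)
4: 12  (via 1)
6: 15  (via 1)
2: 27  (via 1)
0: 31  (via 6)
5: 40  (via 6)
Shortest route: 7–1–6–5 = 40 kPa.

40 kPa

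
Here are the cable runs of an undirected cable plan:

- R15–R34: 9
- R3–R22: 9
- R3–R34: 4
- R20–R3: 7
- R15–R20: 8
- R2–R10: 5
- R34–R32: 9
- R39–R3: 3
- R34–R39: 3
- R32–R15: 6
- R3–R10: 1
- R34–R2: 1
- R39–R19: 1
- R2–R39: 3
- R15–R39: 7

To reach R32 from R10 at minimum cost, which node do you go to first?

R3

Compare a few routes:
R10 - R3 - R39 - R34 - R32: 1+3+3+9 = 16
R10 - R2 - R34 - R32: 5+1+9 = 15
R10 - R3 - R34 - R32: 1+4+9 = 14
The minimum is 14 via R10 - R3 - R34 - R32.
So from R10 the first move is to R3.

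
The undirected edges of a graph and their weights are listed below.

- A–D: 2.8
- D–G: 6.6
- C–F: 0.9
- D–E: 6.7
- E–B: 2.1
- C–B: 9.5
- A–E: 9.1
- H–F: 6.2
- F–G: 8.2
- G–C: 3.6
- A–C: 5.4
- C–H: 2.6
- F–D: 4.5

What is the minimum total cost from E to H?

14.2

Enumerating some paths:
E → D → F → H: 6.7+4.5+6.2 = 17.4
E → D → F → C → H: 6.7+4.5+0.9+2.6 = 14.7
E → A → C → H: 9.1+5.4+2.6 = 17.1
E → B → C → H: 2.1+9.5+2.6 = 14.2
Cheapest is E → B → C → H at 14.2.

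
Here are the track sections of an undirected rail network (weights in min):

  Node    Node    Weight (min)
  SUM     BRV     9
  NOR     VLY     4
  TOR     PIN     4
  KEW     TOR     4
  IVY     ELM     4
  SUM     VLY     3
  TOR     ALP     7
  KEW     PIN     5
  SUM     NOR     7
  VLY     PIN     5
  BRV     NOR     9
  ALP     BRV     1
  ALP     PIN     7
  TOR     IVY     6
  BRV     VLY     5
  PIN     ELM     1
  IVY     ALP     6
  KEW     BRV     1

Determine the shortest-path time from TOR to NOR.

13 min

Compare a few routes:
TOR - PIN - VLY - NOR: 4+5+4 = 13
TOR - KEW - BRV - NOR: 4+1+9 = 14
The minimum is 13 min via TOR - PIN - VLY - NOR.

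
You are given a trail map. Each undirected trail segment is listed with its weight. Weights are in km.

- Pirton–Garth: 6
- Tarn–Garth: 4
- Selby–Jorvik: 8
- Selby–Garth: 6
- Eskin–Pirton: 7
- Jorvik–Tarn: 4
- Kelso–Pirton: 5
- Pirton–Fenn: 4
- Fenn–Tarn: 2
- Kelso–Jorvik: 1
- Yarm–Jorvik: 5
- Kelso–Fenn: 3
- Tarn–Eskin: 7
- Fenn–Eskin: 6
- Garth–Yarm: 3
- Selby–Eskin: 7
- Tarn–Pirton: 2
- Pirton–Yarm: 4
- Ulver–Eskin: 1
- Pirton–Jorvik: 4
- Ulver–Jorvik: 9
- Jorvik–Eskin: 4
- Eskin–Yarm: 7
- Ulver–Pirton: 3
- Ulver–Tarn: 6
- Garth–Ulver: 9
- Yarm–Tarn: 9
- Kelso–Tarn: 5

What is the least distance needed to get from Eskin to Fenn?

Enumerating some paths:
Eskin–Jorvik–Kelso–Fenn: 4+1+3 = 8
Eskin–Ulver–Pirton–Tarn–Fenn: 1+3+2+2 = 8
Eskin–Ulver–Pirton–Fenn: 1+3+4 = 8
Eskin–Fenn: 6 = 6
The minimum is 6 km via Eskin–Fenn.

6 km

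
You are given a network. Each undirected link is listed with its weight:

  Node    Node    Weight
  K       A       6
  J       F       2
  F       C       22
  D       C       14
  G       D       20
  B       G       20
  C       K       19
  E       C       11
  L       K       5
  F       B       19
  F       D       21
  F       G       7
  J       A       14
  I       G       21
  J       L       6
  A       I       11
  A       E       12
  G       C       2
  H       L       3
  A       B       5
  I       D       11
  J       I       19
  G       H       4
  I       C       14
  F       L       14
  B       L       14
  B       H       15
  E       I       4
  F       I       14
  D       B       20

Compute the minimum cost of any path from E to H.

Shortest distances from E:
E: 0
I: 4  (via E)
C: 11  (via E)
A: 12  (via E)
G: 13  (via C)
D: 15  (via I)
B: 17  (via A)
H: 17  (via G)
Shortest route: E–C–G–H = 17.

17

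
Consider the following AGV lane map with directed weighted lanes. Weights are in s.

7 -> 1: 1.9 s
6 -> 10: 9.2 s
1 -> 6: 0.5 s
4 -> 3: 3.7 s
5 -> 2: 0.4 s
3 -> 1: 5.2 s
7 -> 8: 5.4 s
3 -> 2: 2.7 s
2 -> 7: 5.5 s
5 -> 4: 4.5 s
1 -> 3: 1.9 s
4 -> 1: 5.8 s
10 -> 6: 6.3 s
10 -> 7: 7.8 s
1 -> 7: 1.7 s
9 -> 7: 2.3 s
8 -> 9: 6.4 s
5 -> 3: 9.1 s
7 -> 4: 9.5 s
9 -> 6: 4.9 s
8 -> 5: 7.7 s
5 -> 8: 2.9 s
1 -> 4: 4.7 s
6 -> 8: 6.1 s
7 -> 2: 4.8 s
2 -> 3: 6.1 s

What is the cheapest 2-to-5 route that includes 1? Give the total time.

Best 2 to 1: 2 → 7 → 1 costing 7.4
Best 1 to 5: 1 → 6 → 8 → 5 costing 14.3
Total via 1: 7.4 + 14.3 = 21.7 s.

21.7 s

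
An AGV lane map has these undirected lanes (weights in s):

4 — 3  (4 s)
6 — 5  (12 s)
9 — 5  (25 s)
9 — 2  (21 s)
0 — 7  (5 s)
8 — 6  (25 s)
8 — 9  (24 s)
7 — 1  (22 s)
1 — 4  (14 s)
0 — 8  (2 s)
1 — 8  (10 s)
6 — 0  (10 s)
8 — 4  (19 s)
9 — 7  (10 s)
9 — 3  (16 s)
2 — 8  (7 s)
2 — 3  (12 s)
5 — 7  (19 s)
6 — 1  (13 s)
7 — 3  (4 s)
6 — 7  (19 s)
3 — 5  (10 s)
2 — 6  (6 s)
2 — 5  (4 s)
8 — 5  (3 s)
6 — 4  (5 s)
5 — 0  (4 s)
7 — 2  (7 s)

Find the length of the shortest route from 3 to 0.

Compare a few routes:
3 → 5 → 0: 10+4 = 14
3 → 7 → 0: 4+5 = 9
The minimum is 9 s via 3 → 7 → 0.

9 s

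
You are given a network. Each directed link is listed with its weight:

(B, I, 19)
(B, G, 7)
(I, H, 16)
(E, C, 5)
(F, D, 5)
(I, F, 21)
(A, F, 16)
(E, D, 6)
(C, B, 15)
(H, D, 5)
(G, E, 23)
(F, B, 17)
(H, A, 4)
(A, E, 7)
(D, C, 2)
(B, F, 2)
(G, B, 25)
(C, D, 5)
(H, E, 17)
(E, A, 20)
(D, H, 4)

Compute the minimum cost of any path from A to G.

Settle nodes by increasing distance from A:
A: 0
E: 7  (via A)
C: 12  (via E)
D: 13  (via E)
F: 16  (via A)
H: 17  (via D)
B: 27  (via C)
G: 34  (via B)
Shortest route: A–E–C–B–G = 34.

34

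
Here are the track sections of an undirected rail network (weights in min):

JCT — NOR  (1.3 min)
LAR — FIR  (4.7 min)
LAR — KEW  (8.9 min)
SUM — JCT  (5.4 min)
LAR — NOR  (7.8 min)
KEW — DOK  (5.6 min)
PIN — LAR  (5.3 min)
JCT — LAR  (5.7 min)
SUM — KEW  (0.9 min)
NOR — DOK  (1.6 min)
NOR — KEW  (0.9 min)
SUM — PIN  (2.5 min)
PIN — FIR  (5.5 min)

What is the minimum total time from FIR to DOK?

11.4 min

Candidate routes:
FIR - PIN - SUM - KEW - NOR - DOK: 5.5+2.5+0.9+0.9+1.6 = 11.4
FIR - LAR - JCT - NOR - DOK: 4.7+5.7+1.3+1.6 = 13.3
Cheapest is FIR - PIN - SUM - KEW - NOR - DOK at 11.4 min.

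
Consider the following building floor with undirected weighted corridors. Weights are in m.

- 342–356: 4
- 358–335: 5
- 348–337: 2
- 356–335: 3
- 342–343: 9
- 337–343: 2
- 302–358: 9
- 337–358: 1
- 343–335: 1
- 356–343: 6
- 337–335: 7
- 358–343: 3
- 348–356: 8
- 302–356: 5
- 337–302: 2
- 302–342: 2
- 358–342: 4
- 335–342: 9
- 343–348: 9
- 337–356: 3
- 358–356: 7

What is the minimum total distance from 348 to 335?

5 m

Compare a few routes:
348–337–343–335: 2+2+1 = 5
348–337–358–343–335: 2+1+3+1 = 7
Cheapest is 348–337–343–335 at 5 m.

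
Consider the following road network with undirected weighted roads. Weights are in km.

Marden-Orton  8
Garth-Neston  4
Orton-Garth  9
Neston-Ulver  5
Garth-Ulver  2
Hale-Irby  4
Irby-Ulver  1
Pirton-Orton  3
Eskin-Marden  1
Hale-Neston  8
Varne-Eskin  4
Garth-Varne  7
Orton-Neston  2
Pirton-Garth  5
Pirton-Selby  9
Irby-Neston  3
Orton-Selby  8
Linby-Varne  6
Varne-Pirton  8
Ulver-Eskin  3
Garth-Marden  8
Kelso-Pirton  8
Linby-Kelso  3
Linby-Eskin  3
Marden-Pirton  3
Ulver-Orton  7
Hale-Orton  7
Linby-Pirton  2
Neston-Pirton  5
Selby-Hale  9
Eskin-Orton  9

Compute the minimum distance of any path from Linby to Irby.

7 km

Candidate routes:
Linby–Pirton–Neston–Irby: 2+5+3 = 10
Linby–Eskin–Ulver–Irby: 3+3+1 = 7
Cheapest is Linby–Eskin–Ulver–Irby at 7 km.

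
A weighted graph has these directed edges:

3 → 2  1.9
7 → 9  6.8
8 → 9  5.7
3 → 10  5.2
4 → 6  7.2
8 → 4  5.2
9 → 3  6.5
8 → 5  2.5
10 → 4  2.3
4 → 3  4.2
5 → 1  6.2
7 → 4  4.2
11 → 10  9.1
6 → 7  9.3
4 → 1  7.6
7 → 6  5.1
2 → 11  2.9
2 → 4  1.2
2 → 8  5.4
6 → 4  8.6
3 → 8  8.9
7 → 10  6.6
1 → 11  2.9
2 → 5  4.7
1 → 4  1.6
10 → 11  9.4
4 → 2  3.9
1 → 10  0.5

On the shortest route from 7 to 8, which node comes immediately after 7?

4

Compare a few routes:
7 - 4 - 2 - 8: 4.2+3.9+5.4 = 13.5
7 - 4 - 3 - 2 - 8: 4.2+4.2+1.9+5.4 = 15.7
7 - 4 - 3 - 8: 4.2+4.2+8.9 = 17.3
The minimum is 13.5 via 7 - 4 - 2 - 8.
So from 7 the first move is to 4.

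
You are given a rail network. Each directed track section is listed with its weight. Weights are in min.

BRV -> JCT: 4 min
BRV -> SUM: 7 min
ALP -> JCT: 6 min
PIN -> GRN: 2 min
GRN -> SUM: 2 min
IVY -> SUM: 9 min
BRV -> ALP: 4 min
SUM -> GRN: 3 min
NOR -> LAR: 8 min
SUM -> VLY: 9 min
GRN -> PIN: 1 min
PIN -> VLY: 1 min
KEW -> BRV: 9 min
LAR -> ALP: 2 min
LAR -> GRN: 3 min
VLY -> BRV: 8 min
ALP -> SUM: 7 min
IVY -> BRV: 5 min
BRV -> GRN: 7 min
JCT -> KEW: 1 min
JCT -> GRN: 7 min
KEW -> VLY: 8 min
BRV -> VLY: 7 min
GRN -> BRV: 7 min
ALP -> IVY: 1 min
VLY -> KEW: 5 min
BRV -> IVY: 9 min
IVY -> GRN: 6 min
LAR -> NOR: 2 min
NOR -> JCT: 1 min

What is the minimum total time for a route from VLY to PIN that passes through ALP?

Shortest VLY→ALP: VLY–BRV–ALP = 12
Best ALP to PIN: ALP–IVY–GRN–PIN costing 8
Total via ALP: 12 + 8 = 20 min.

20 min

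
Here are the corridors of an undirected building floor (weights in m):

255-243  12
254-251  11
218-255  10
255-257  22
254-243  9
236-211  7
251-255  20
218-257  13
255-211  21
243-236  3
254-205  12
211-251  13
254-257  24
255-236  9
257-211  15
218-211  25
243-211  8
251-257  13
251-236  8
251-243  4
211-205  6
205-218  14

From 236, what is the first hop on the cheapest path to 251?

243

Candidate routes:
236 → 251: 8 = 8
236 → 243 → 251: 3+4 = 7
Cheapest is 236 → 243 → 251 at 7 m.
So from 236 the first move is to 243.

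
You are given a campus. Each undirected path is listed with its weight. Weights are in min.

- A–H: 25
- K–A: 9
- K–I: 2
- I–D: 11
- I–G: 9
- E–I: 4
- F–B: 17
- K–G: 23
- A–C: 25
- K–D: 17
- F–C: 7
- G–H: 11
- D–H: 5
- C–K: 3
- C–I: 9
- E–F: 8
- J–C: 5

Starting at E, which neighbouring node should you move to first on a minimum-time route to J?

Compare a few routes:
E–I–C–J: 4+9+5 = 18
E–I–K–C–J: 4+2+3+5 = 14
Cheapest is E–I–K–C–J at 14 min.
So from E the first move is to I.

I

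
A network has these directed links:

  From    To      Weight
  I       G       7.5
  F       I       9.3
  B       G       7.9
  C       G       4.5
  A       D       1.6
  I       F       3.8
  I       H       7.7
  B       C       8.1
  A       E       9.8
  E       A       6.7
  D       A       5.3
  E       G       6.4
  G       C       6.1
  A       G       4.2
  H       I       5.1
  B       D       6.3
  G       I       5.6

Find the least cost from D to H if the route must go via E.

Shortest D→E: D → A → E = 15.1
Best E to H: E → G → I → H costing 19.7
Total via E: 15.1 + 19.7 = 34.8.

34.8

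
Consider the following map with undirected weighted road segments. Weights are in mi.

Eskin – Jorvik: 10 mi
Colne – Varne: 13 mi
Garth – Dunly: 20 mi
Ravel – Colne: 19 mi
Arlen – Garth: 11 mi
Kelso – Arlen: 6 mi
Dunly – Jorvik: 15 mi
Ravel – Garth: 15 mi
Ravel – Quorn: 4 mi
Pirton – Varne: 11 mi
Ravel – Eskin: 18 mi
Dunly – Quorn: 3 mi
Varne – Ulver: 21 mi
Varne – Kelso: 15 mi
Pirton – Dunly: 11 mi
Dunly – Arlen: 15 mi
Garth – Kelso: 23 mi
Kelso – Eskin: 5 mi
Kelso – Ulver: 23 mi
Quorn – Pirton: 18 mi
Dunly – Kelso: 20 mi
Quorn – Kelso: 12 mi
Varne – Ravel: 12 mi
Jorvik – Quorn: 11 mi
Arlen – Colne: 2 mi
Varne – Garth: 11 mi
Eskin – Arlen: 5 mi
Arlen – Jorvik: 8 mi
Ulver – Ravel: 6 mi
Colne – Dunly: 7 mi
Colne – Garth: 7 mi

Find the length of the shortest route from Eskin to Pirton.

Candidate routes:
Eskin → Kelso → Varne → Pirton: 5+15+11 = 31
Eskin → Kelso → Arlen → Colne → Dunly → Pirton: 5+6+2+7+11 = 31
Eskin → Arlen → Colne → Dunly → Pirton: 5+2+7+11 = 25
Eskin → Kelso → Quorn → Dunly → Pirton: 5+12+3+11 = 31
Cheapest is Eskin → Arlen → Colne → Dunly → Pirton at 25 mi.

25 mi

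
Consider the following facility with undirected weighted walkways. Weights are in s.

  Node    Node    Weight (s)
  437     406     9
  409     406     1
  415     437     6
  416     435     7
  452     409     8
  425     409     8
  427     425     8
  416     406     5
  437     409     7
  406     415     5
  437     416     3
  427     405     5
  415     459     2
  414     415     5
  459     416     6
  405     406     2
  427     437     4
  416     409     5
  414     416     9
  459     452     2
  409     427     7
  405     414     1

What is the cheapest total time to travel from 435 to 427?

Running Dijkstra from 435:
435: 0
416: 7  (via 435)
437: 10  (via 416)
409: 12  (via 416)
406: 12  (via 416)
459: 13  (via 416)
427: 14  (via 437)
Shortest route: 435 → 416 → 437 → 427 = 14 s.

14 s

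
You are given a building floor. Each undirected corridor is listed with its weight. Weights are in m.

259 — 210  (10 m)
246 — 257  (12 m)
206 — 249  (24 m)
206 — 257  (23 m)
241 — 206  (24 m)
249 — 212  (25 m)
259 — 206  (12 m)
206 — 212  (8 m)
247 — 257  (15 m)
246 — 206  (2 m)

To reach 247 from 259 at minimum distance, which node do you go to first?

206

Compare a few routes:
259–206–257–247: 12+23+15 = 50
259–206–246–257–247: 12+2+12+15 = 41
Cheapest is 259–206–246–257–247 at 41 m.
So from 259 the first move is to 206.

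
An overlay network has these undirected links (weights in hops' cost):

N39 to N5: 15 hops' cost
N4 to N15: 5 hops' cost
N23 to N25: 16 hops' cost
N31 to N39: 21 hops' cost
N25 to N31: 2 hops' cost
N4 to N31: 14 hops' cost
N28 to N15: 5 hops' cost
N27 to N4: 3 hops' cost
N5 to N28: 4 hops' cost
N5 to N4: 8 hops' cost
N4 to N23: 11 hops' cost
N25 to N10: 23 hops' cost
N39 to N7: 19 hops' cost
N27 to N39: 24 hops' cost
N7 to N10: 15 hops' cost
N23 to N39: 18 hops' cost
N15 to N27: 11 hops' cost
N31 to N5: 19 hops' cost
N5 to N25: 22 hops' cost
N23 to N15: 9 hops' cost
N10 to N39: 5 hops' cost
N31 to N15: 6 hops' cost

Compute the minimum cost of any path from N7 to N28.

38 hops' cost

Running Dijkstra from N7:
N7: 0
N10: 15  (via N7)
N39: 19  (via N7)
N5: 34  (via N39)
N23: 37  (via N39)
N28: 38  (via N5)
Shortest route: N7–N39–N5–N28 = 38 hops' cost.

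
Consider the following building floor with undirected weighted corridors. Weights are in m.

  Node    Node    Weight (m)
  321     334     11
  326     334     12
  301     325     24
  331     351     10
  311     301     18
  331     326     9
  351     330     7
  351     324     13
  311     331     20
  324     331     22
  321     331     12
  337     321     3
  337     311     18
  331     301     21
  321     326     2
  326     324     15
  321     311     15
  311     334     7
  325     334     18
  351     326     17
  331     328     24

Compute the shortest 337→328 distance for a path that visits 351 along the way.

Shortest 337→351: 337–321–326–351 = 22
Shortest 351→328: 351–331–328 = 34
Total via 351: 22 + 34 = 56 m.

56 m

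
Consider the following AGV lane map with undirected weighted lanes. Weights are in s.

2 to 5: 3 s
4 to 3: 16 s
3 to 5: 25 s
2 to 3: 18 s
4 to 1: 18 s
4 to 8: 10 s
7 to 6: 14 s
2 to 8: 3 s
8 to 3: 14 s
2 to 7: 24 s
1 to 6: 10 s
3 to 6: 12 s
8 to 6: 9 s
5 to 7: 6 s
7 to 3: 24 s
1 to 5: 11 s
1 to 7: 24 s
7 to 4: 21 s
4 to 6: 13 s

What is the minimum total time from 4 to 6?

Compare a few routes:
4 → 3 → 6: 16+12 = 28
4 → 6: 13 = 13
4 → 8 → 6: 10+9 = 19
4 → 1 → 6: 18+10 = 28
Cheapest is 4 → 6 at 13 s.

13 s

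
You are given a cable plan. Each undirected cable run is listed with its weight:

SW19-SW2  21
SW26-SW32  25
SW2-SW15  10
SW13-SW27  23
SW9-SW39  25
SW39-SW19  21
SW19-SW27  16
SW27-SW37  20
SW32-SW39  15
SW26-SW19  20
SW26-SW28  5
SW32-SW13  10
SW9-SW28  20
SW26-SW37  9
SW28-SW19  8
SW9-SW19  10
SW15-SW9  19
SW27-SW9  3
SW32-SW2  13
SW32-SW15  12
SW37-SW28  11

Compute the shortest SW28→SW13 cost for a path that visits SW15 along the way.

59

Best SW28 to SW15: SW28–SW19–SW9–SW15 costing 37
Shortest SW15→SW13: SW15–SW32–SW13 = 22
Total via SW15: 37 + 22 = 59.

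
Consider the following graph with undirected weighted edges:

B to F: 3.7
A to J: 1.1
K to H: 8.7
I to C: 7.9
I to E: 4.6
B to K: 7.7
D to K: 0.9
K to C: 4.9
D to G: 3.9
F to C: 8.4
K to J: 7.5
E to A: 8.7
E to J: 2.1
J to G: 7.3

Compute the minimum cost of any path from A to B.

16.3

Shortest distances from A:
A: 0
J: 1.1  (via A)
E: 3.2  (via J)
I: 7.8  (via E)
G: 8.4  (via J)
K: 8.6  (via J)
D: 9.5  (via K)
C: 13.5  (via K)
B: 16.3  (via K)
Shortest route: A → J → K → B = 16.3.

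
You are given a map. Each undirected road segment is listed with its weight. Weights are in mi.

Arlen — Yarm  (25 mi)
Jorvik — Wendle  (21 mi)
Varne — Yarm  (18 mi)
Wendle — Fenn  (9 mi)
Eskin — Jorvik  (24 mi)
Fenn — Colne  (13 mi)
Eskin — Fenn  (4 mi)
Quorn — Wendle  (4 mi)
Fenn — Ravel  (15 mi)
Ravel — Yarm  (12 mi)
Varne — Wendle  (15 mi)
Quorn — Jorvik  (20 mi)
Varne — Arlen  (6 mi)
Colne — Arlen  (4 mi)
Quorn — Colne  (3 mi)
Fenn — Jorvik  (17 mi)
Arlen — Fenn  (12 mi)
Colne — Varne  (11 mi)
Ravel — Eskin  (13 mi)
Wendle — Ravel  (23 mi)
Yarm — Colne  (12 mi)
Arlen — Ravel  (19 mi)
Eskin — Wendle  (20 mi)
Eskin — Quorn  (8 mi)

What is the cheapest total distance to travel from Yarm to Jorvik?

Candidate routes:
Yarm - Colne - Fenn - Jorvik: 12+13+17 = 42
Yarm - Colne - Quorn - Wendle - Jorvik: 12+3+4+21 = 40
Yarm - Colne - Quorn - Jorvik: 12+3+20 = 35
The minimum is 35 mi via Yarm - Colne - Quorn - Jorvik.

35 mi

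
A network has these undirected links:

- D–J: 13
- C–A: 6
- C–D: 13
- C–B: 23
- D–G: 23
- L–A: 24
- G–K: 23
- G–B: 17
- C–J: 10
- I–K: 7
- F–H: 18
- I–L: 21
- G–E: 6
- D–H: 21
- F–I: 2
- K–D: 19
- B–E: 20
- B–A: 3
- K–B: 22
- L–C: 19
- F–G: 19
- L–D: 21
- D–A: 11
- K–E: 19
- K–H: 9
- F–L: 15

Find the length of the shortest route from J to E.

Compare a few routes:
J–D–G–E: 13+23+6 = 42
J–C–A–B–G–E: 10+6+3+17+6 = 42
J–C–A–B–E: 10+6+3+20 = 39
J–D–A–B–E: 13+11+3+20 = 47
The minimum is 39 via J–C–A–B–E.

39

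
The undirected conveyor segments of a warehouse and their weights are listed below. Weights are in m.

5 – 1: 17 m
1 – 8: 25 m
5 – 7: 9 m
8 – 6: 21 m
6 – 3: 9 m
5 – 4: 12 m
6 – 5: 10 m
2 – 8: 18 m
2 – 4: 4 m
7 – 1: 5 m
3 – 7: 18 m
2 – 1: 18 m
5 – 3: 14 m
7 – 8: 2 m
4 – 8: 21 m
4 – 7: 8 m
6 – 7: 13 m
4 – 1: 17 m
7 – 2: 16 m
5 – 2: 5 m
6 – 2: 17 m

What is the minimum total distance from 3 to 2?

19 m

Shortest distances from 3:
3: 0
6: 9  (via 3)
5: 14  (via 3)
7: 18  (via 3)
2: 19  (via 5)
Shortest route: 3–5–2 = 19 m.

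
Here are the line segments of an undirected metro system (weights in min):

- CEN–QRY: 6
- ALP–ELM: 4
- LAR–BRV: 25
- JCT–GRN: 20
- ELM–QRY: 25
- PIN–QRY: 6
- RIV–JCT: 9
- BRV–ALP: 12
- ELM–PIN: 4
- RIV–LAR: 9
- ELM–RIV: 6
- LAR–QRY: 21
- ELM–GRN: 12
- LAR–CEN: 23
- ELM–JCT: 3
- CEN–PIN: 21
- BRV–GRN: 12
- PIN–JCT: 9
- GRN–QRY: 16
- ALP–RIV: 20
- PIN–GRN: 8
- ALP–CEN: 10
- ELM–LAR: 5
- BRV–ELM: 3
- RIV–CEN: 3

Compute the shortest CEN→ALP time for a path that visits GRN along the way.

36 min

Best CEN to GRN: CEN → QRY → PIN → GRN costing 20
Shortest GRN→ALP: GRN → ELM → ALP = 16
Total via GRN: 20 + 16 = 36 min.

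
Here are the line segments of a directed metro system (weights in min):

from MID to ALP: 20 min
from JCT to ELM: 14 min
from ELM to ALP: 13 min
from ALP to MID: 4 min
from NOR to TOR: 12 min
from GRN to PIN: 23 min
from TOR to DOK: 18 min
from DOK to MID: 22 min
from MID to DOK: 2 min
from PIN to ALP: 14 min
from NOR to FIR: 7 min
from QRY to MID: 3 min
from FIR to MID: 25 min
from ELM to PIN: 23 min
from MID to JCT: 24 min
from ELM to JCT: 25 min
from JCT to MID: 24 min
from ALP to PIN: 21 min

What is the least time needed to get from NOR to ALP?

52 min

Compare a few routes:
NOR–FIR–MID–JCT–ELM–ALP: 7+25+24+14+13 = 83
NOR–TOR–DOK–MID–ALP: 12+18+22+20 = 72
NOR–FIR–MID–ALP: 7+25+20 = 52
Cheapest is NOR–FIR–MID–ALP at 52 min.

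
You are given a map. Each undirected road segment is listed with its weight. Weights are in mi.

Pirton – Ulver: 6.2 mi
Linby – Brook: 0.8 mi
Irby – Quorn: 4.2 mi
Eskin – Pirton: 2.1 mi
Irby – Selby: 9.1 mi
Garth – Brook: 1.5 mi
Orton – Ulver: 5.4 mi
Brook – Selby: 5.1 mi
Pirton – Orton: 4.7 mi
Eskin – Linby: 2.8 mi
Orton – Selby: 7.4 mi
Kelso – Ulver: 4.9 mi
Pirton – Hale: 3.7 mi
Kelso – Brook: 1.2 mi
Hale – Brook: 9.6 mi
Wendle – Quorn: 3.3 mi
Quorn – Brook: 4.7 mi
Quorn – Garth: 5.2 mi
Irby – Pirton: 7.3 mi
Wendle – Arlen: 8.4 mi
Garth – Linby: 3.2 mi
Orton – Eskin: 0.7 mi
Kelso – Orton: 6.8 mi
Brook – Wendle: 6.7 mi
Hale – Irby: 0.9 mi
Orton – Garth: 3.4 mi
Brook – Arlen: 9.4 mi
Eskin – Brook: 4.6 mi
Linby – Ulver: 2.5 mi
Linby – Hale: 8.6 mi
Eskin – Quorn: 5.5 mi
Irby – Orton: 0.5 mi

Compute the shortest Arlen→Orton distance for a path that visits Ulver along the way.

Shortest Arlen→Ulver: Arlen → Brook → Linby → Ulver = 12.7
Best Ulver to Orton: Ulver → Orton costing 5.4
Total via Ulver: 12.7 + 5.4 = 18.1 mi.

18.1 mi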